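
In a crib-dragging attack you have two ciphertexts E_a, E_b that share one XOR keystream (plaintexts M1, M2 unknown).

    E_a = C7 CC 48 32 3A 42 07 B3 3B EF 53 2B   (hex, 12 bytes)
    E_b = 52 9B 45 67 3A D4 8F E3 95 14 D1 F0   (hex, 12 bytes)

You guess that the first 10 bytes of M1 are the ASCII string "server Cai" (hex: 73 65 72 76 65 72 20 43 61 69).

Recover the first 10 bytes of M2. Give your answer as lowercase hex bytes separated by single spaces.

First, E_a ⊕ E_b = (M1 ⊕ K) ⊕ (M2 ⊕ K) = M1 ⊕ M2, so the key drops out. Then M2 = (M1 ⊕ M2) ⊕ M1 over the first 10 bytes.
byte 0: (c7 XOR 52) XOR 73 = 95 XOR 73 = e6
byte 1: (cc XOR 9b) XOR 65 = 57 XOR 65 = 32
byte 2: (48 XOR 45) XOR 72 = 0d XOR 72 = 7f
byte 3: (32 XOR 67) XOR 76 = 55 XOR 76 = 23
byte 4: (3a XOR 3a) XOR 65 = 00 XOR 65 = 65
byte 5: (42 XOR d4) XOR 72 = 96 XOR 72 = e4
byte 6: (07 XOR 8f) XOR 20 = 88 XOR 20 = a8
byte 7: (b3 XOR e3) XOR 43 = 50 XOR 43 = 13
byte 8: (3b XOR 95) XOR 61 = ae XOR 61 = cf
byte 9: (ef XOR 14) XOR 69 = fb XOR 69 = 92

e6 32 7f 23 65 e4 a8 13 cf 92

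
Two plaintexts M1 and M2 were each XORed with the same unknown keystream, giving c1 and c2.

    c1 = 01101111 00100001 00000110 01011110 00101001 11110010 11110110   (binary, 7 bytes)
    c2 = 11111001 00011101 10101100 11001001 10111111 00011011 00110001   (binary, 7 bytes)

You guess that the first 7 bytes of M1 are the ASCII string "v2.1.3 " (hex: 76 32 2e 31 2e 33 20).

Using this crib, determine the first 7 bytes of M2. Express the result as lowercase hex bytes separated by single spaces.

e0 0e 84 a6 b8 da e7

First, c1 ⊕ c2 = (M1 ⊕ K) ⊕ (M2 ⊕ K) = M1 ⊕ M2, so the key drops out. Then M2 = (M1 ⊕ M2) ⊕ M1 over the first 7 bytes.
byte 0: (6f ^ f9) ^ 76 = 96 ^ 76 = e0
byte 1: (21 ^ 1d) ^ 32 = 3c ^ 32 = 0e
byte 2: (06 ^ ac) ^ 2e = aa ^ 2e = 84
byte 3: (5e ^ c9) ^ 31 = 97 ^ 31 = a6
byte 4: (29 ^ bf) ^ 2e = 96 ^ 2e = b8
byte 5: (f2 ^ 1b) ^ 33 = e9 ^ 33 = da
byte 6: (f6 ^ 31) ^ 20 = c7 ^ 20 = e7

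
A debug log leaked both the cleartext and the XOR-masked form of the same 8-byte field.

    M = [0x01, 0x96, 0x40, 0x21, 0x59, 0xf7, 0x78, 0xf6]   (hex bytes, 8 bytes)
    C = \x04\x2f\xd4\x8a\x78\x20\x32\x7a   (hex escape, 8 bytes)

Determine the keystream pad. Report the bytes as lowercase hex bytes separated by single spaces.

Since C = M ⊕ pad, XORing both sides with M gives pad = M ⊕ C.
00000001 ^ 00000100 = 00000101
10010110 ^ 00101111 = 10111001
01000000 ^ 11010100 = 10010100
00100001 ^ 10001010 = 10101011
01011001 ^ 01111000 = 00100001
11110111 ^ 00100000 = 11010111
01111000 ^ 00110010 = 01001010
11110110 ^ 01111010 = 10001100

05 b9 94 ab 21 d7 4a 8c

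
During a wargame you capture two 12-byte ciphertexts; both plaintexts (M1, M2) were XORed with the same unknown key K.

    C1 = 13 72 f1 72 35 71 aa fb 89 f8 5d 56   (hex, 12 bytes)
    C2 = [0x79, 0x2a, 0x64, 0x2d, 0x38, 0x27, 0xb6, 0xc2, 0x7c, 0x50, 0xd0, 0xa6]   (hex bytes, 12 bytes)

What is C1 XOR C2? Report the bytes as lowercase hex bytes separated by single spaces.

6a 58 95 5f 0d 56 1c 39 f5 a8 8d f0

C1 ⊕ C2 = (M1 ⊕ K) ⊕ (M2 ⊕ K) = M1 ⊕ M2 — the shared key cancels under XOR.
00010011 xor 01111001 = 01101010
01110010 xor 00101010 = 01011000
11110001 xor 01100100 = 10010101
01110010 xor 00101101 = 01011111
00110101 xor 00111000 = 00001101
01110001 xor 00100111 = 01010110
10101010 xor 10110110 = 00011100
11111011 xor 11000010 = 00111001
10001001 xor 01111100 = 11110101
11111000 xor 01010000 = 10101000
01011101 xor 11010000 = 10001101
01010110 xor 10100110 = 11110000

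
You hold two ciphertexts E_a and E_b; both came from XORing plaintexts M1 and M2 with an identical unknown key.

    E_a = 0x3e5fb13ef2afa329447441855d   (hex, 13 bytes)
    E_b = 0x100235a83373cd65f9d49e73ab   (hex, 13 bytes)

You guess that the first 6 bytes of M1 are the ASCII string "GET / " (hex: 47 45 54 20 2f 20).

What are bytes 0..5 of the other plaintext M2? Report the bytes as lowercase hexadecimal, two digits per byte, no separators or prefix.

First, E_a ⊕ E_b = (M1 ⊕ K) ⊕ (M2 ⊕ K) = M1 ⊕ M2, so the key drops out. Then M2 = (M1 ⊕ M2) ⊕ M1 over the first 6 bytes.
byte 0: (3e ⊕ 10) ⊕ 47 = 2e ⊕ 47 = 69
byte 1: (5f ⊕ 02) ⊕ 45 = 5d ⊕ 45 = 18
byte 2: (b1 ⊕ 35) ⊕ 54 = 84 ⊕ 54 = d0
byte 3: (3e ⊕ a8) ⊕ 20 = 96 ⊕ 20 = b6
byte 4: (f2 ⊕ 33) ⊕ 2f = c1 ⊕ 2f = ee
byte 5: (af ⊕ 73) ⊕ 20 = dc ⊕ 20 = fc

6918d0b6eefc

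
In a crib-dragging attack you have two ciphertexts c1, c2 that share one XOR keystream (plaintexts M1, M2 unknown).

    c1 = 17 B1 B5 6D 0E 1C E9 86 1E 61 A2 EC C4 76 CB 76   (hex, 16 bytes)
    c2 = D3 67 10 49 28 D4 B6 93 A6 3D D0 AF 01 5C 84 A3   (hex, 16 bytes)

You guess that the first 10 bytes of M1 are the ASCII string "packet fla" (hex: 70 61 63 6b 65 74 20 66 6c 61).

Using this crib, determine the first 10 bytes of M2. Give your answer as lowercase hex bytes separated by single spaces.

b4 b7 c6 4f 43 bc 7f 73 d4 3d

First, c1 ⊕ c2 = (M1 ⊕ K) ⊕ (M2 ⊕ K) = M1 ⊕ M2, so the key drops out. Then M2 = (M1 ⊕ M2) ⊕ M1 over the first 10 bytes.
byte 0: (17 ⊕ d3) ⊕ 70 = c4 ⊕ 70 = b4
byte 1: (b1 ⊕ 67) ⊕ 61 = d6 ⊕ 61 = b7
byte 2: (b5 ⊕ 10) ⊕ 63 = a5 ⊕ 63 = c6
byte 3: (6d ⊕ 49) ⊕ 6b = 24 ⊕ 6b = 4f
byte 4: (0e ⊕ 28) ⊕ 65 = 26 ⊕ 65 = 43
byte 5: (1c ⊕ d4) ⊕ 74 = c8 ⊕ 74 = bc
byte 6: (e9 ⊕ b6) ⊕ 20 = 5f ⊕ 20 = 7f
byte 7: (86 ⊕ 93) ⊕ 66 = 15 ⊕ 66 = 73
byte 8: (1e ⊕ a6) ⊕ 6c = b8 ⊕ 6c = d4
byte 9: (61 ⊕ 3d) ⊕ 61 = 5c ⊕ 61 = 3d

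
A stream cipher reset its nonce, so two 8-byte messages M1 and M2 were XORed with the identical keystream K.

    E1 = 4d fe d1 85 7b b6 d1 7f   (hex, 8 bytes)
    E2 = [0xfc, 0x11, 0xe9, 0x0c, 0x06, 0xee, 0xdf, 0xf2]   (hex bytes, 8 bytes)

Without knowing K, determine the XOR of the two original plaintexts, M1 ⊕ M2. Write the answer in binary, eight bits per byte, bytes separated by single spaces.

10110001 11101111 00111000 10001001 01111101 01011000 00001110 10001101

E1 ⊕ E2 = (M1 ⊕ K) ⊕ (M2 ⊕ K) = M1 ⊕ M2 — the shared key cancels under XOR.
 77 ^ 252 = 177
254 ^  17 = 239
209 ^ 233 =  56
133 ^  12 = 137
123 ^   6 = 125
182 ^ 238 =  88
209 ^ 223 =  14
127 ^ 242 = 141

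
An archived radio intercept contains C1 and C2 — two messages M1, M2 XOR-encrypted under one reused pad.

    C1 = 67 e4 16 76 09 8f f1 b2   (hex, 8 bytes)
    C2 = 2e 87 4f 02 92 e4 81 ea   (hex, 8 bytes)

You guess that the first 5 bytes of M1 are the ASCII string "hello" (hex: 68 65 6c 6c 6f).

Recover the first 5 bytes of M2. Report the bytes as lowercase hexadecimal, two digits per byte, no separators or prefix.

First, C1 ⊕ C2 = (M1 ⊕ K) ⊕ (M2 ⊕ K) = M1 ⊕ M2, so the key drops out. Then M2 = (M1 ⊕ M2) ⊕ M1 over the first 5 bytes.
byte 0: (67 ^ 2e) ^ 68 = 49 ^ 68 = 21
byte 1: (e4 ^ 87) ^ 65 = 63 ^ 65 = 06
byte 2: (16 ^ 4f) ^ 6c = 59 ^ 6c = 35
byte 3: (76 ^ 02) ^ 6c = 74 ^ 6c = 18
byte 4: (09 ^ 92) ^ 6f = 9b ^ 6f = f4

21063518f4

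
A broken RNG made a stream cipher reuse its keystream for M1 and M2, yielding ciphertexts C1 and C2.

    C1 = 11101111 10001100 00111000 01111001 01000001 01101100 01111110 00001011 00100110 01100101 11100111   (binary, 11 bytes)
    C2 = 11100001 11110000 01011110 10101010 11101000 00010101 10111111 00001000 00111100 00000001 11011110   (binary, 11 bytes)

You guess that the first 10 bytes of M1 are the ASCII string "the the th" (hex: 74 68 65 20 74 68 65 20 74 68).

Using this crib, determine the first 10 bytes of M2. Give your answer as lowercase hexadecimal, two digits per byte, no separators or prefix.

7a1403f3dd11a4236e0c

First, C1 ⊕ C2 = (M1 ⊕ K) ⊕ (M2 ⊕ K) = M1 ⊕ M2, so the key drops out. Then M2 = (M1 ⊕ M2) ⊕ M1 over the first 10 bytes.
byte 0: (ef xor e1) xor 74 = 0e xor 74 = 7a
byte 1: (8c xor f0) xor 68 = 7c xor 68 = 14
byte 2: (38 xor 5e) xor 65 = 66 xor 65 = 03
byte 3: (79 xor aa) xor 20 = d3 xor 20 = f3
byte 4: (41 xor e8) xor 74 = a9 xor 74 = dd
byte 5: (6c xor 15) xor 68 = 79 xor 68 = 11
byte 6: (7e xor bf) xor 65 = c1 xor 65 = a4
byte 7: (0b xor 08) xor 20 = 03 xor 20 = 23
byte 8: (26 xor 3c) xor 74 = 1a xor 74 = 6e
byte 9: (65 xor 01) xor 68 = 64 xor 68 = 0c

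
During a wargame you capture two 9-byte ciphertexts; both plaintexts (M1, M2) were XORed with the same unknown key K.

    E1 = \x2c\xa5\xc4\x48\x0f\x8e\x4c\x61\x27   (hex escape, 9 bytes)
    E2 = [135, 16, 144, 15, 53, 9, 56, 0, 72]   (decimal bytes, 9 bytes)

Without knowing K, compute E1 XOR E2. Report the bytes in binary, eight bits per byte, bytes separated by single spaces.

E1 ⊕ E2 = (M1 ⊕ K) ⊕ (M2 ⊕ K) = M1 ⊕ M2 — the shared key cancels under XOR.
byte 0: 2c ⊕ 87 = ab
byte 1: a5 ⊕ 10 = b5
byte 2: c4 ⊕ 90 = 54
byte 3: 48 ⊕ 0f = 47
byte 4: 0f ⊕ 35 = 3a
byte 5: 8e ⊕ 09 = 87
byte 6: 4c ⊕ 38 = 74
byte 7: 61 ⊕ 00 = 61
byte 8: 27 ⊕ 48 = 6f

10101011 10110101 01010100 01000111 00111010 10000111 01110100 01100001 01101111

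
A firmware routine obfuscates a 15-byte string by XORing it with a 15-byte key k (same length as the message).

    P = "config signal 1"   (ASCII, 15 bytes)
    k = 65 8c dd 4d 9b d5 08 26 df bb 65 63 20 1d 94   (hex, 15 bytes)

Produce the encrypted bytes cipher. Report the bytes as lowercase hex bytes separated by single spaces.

XOR is its own inverse, so applying the key byte-wise gives the result directly.
byte 0:  99 XOR 101 =   6
byte 1: 111 XOR 140 = 227
byte 2: 110 XOR 221 = 179
byte 3: 102 XOR  77 =  43
byte 4: 105 XOR 155 = 242
byte 5: 103 XOR 213 = 178
byte 6:  32 XOR   8 =  40
byte 7: 115 XOR  38 =  85
byte 8: 105 XOR 223 = 182
byte 9: 103 XOR 187 = 220
byte 10: 110 XOR 101 =  11
byte 11:  97 XOR  99 =   2
byte 12: 108 XOR  32 =  76
byte 13:  32 XOR  29 =  61
byte 14:  49 XOR 148 = 165

06 e3 b3 2b f2 b2 28 55 b6 dc 0b 02 4c 3d a5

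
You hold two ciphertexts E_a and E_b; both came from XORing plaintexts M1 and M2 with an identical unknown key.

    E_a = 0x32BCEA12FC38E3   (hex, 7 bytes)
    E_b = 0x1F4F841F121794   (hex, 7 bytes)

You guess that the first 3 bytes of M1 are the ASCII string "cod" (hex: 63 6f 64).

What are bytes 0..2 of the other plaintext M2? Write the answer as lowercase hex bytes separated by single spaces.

First, E_a ⊕ E_b = (M1 ⊕ K) ⊕ (M2 ⊕ K) = M1 ⊕ M2, so the key drops out. Then M2 = (M1 ⊕ M2) ⊕ M1 over the first 3 bytes.
byte 0: (32 xor 1f) xor 63 = 2d xor 63 = 4e
byte 1: (bc xor 4f) xor 6f = f3 xor 6f = 9c
byte 2: (ea xor 84) xor 64 = 6e xor 64 = 0a

4e 9c 0a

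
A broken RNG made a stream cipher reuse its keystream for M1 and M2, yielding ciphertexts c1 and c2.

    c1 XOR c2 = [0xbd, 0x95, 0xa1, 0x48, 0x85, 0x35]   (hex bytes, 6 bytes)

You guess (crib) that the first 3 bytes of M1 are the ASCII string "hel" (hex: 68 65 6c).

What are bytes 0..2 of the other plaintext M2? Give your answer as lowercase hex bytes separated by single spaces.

Since c1 ⊕ c2 = M1 ⊕ M2, XORing with the guessed M1 bytes yields the corresponding M2 bytes: M2 = (c1 ⊕ c2) ⊕ M1.
byte 0: bd ⊕ 68 = d5
byte 1: 95 ⊕ 65 = f0
byte 2: a1 ⊕ 6c = cd

d5 f0 cd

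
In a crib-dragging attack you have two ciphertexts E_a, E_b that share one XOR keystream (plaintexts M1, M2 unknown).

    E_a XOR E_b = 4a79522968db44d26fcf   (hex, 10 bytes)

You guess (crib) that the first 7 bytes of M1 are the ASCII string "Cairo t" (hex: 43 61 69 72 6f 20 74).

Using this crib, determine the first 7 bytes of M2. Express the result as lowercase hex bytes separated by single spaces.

Since E_a ⊕ E_b = M1 ⊕ M2, XORing with the guessed M1 bytes yields the corresponding M2 bytes: M2 = (E_a ⊕ E_b) ⊕ M1.
byte 0: 4a xor 43 = 09
byte 1: 79 xor 61 = 18
byte 2: 52 xor 69 = 3b
byte 3: 29 xor 72 = 5b
byte 4: 68 xor 6f = 07
byte 5: db xor 20 = fb
byte 6: 44 xor 74 = 30

09 18 3b 5b 07 fb 30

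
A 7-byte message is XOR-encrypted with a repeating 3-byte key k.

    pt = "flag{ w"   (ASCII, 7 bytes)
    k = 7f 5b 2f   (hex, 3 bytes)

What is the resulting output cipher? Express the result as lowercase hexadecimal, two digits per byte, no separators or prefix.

19374e18200f08

The 3-byte key repeats, so the effective keystream is 7f 5b 2f 7f 5b 2f 7f.
byte 0: 66 ⊕ 7f = 19
byte 1: 6c ⊕ 5b = 37
byte 2: 61 ⊕ 2f = 4e
byte 3: 67 ⊕ 7f = 18
byte 4: 7b ⊕ 5b = 20
byte 5: 20 ⊕ 2f = 0f
byte 6: 77 ⊕ 7f = 08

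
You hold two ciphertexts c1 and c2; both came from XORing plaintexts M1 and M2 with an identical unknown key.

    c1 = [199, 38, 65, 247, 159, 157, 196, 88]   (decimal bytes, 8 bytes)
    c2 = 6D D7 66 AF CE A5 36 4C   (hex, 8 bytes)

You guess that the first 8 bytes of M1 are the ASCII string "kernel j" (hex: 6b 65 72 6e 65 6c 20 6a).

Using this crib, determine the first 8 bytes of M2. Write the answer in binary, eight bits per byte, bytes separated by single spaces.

11000001 10010100 01010101 00110110 00110100 01010100 11010010 01111110

First, c1 ⊕ c2 = (M1 ⊕ K) ⊕ (M2 ⊕ K) = M1 ⊕ M2, so the key drops out. Then M2 = (M1 ⊕ M2) ⊕ M1 over the first 8 bytes.
byte 0: (c7 XOR 6d) XOR 6b = aa XOR 6b = c1
byte 1: (26 XOR d7) XOR 65 = f1 XOR 65 = 94
byte 2: (41 XOR 66) XOR 72 = 27 XOR 72 = 55
byte 3: (f7 XOR af) XOR 6e = 58 XOR 6e = 36
byte 4: (9f XOR ce) XOR 65 = 51 XOR 65 = 34
byte 5: (9d XOR a5) XOR 6c = 38 XOR 6c = 54
byte 6: (c4 XOR 36) XOR 20 = f2 XOR 20 = d2
byte 7: (58 XOR 4c) XOR 6a = 14 XOR 6a = 7e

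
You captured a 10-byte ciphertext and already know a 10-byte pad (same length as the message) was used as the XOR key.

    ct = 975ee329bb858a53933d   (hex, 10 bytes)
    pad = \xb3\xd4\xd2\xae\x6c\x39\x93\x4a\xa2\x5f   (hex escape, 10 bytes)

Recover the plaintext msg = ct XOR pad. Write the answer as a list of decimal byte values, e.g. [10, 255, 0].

XOR is its own inverse, so applying the key byte-wise gives the result directly.
byte 0: 10010111 XOR 10110011 = 00100100
byte 1: 01011110 XOR 11010100 = 10001010
byte 2: 11100011 XOR 11010010 = 00110001
byte 3: 00101001 XOR 10101110 = 10000111
byte 4: 10111011 XOR 01101100 = 11010111
byte 5: 10000101 XOR 00111001 = 10111100
byte 6: 10001010 XOR 10010011 = 00011001
byte 7: 01010011 XOR 01001010 = 00011001
byte 8: 10010011 XOR 10100010 = 00110001
byte 9: 00111101 XOR 01011111 = 01100010

[36, 138, 49, 135, 215, 188, 25, 25, 49, 98]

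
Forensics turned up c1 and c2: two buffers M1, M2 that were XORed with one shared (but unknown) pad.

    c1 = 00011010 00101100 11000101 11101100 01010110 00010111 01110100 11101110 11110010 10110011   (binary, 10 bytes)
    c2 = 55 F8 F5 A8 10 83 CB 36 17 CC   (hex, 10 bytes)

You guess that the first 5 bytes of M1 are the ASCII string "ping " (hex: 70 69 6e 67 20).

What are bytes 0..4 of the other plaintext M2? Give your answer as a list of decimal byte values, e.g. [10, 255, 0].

First, c1 ⊕ c2 = (M1 ⊕ K) ⊕ (M2 ⊕ K) = M1 ⊕ M2, so the key drops out. Then M2 = (M1 ⊕ M2) ⊕ M1 over the first 5 bytes.
byte 0: (1a ^ 55) ^ 70 = 4f ^ 70 = 3f
byte 1: (2c ^ f8) ^ 69 = d4 ^ 69 = bd
byte 2: (c5 ^ f5) ^ 6e = 30 ^ 6e = 5e
byte 3: (ec ^ a8) ^ 67 = 44 ^ 67 = 23
byte 4: (56 ^ 10) ^ 20 = 46 ^ 20 = 66

[63, 189, 94, 35, 102]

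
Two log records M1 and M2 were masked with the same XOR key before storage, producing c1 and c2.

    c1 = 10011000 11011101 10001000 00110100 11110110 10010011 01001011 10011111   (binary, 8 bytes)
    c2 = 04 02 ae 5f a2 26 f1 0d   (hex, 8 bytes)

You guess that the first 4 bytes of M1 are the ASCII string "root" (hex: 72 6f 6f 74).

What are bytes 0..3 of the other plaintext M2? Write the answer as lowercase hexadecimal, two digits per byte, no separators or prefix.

eeb0491f

First, c1 ⊕ c2 = (M1 ⊕ K) ⊕ (M2 ⊕ K) = M1 ⊕ M2, so the key drops out. Then M2 = (M1 ⊕ M2) ⊕ M1 over the first 4 bytes.
byte 0: (98 xor 04) xor 72 = 9c xor 72 = ee
byte 1: (dd xor 02) xor 6f = df xor 6f = b0
byte 2: (88 xor ae) xor 6f = 26 xor 6f = 49
byte 3: (34 xor 5f) xor 74 = 6b xor 74 = 1f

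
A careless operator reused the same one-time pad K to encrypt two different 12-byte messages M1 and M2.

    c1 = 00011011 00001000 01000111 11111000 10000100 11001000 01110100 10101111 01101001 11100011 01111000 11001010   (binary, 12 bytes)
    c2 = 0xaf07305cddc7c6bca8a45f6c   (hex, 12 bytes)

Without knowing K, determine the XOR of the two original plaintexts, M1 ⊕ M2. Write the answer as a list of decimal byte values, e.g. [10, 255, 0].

[180, 15, 119, 164, 89, 15, 178, 19, 193, 71, 39, 166]

c1 ⊕ c2 = (M1 ⊕ K) ⊕ (M2 ⊕ K) = M1 ⊕ M2 — the shared key cancels under XOR.
1b xor af = b4
08 xor 07 = 0f
47 xor 30 = 77
f8 xor 5c = a4
84 xor dd = 59
c8 xor c7 = 0f
74 xor c6 = b2
af xor bc = 13
69 xor a8 = c1
e3 xor a4 = 47
78 xor 5f = 27
ca xor 6c = a6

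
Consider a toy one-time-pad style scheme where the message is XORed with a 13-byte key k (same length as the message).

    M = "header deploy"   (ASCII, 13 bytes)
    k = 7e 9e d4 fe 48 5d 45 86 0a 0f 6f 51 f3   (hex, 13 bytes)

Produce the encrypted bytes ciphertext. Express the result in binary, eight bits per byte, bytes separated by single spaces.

00010110 11111011 10110101 10011010 00101101 00101111 01100101 11100010 01101111 01111111 00000011 00111110 10001010

104 xor 126 =  22
101 xor 158 = 251
 97 xor 212 = 181
100 xor 254 = 154
101 xor  72 =  45
114 xor  93 =  47
 32 xor  69 = 101
100 xor 134 = 226
101 xor  10 = 111
112 xor  15 = 127
108 xor 111 =   3
111 xor  81 =  62
121 xor 243 = 138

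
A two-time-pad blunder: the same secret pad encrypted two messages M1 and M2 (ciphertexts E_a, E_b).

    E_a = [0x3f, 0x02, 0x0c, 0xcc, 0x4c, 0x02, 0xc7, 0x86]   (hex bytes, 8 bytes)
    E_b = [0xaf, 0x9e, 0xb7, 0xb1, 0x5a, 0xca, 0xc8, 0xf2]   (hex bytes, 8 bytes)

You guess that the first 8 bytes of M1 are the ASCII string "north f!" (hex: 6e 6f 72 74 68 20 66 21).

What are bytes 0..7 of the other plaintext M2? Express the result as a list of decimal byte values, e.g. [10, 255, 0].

First, E_a ⊕ E_b = (M1 ⊕ K) ⊕ (M2 ⊕ K) = M1 ⊕ M2, so the key drops out. Then M2 = (M1 ⊕ M2) ⊕ M1 over the first 8 bytes.
byte 0: (3f ⊕ af) ⊕ 6e = 90 ⊕ 6e = fe
byte 1: (02 ⊕ 9e) ⊕ 6f = 9c ⊕ 6f = f3
byte 2: (0c ⊕ b7) ⊕ 72 = bb ⊕ 72 = c9
byte 3: (cc ⊕ b1) ⊕ 74 = 7d ⊕ 74 = 09
byte 4: (4c ⊕ 5a) ⊕ 68 = 16 ⊕ 68 = 7e
byte 5: (02 ⊕ ca) ⊕ 20 = c8 ⊕ 20 = e8
byte 6: (c7 ⊕ c8) ⊕ 66 = 0f ⊕ 66 = 69
byte 7: (86 ⊕ f2) ⊕ 21 = 74 ⊕ 21 = 55

[254, 243, 201, 9, 126, 232, 105, 85]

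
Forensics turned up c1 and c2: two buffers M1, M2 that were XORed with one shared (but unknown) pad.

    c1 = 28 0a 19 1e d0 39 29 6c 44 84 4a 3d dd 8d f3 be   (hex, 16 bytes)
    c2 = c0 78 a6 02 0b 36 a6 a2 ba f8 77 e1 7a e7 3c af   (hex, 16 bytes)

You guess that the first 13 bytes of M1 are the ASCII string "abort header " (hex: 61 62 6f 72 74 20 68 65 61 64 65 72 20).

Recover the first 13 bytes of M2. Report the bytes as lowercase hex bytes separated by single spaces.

First, c1 ⊕ c2 = (M1 ⊕ K) ⊕ (M2 ⊕ K) = M1 ⊕ M2, so the key drops out. Then M2 = (M1 ⊕ M2) ⊕ M1 over the first 13 bytes.
byte 0: (28 XOR c0) XOR 61 = e8 XOR 61 = 89
byte 1: (0a XOR 78) XOR 62 = 72 XOR 62 = 10
byte 2: (19 XOR a6) XOR 6f = bf XOR 6f = d0
byte 3: (1e XOR 02) XOR 72 = 1c XOR 72 = 6e
byte 4: (d0 XOR 0b) XOR 74 = db XOR 74 = af
byte 5: (39 XOR 36) XOR 20 = 0f XOR 20 = 2f
byte 6: (29 XOR a6) XOR 68 = 8f XOR 68 = e7
byte 7: (6c XOR a2) XOR 65 = ce XOR 65 = ab
byte 8: (44 XOR ba) XOR 61 = fe XOR 61 = 9f
byte 9: (84 XOR f8) XOR 64 = 7c XOR 64 = 18
byte 10: (4a XOR 77) XOR 65 = 3d XOR 65 = 58
byte 11: (3d XOR e1) XOR 72 = dc XOR 72 = ae
byte 12: (dd XOR 7a) XOR 20 = a7 XOR 20 = 87

89 10 d0 6e af 2f e7 ab 9f 18 58 ae 87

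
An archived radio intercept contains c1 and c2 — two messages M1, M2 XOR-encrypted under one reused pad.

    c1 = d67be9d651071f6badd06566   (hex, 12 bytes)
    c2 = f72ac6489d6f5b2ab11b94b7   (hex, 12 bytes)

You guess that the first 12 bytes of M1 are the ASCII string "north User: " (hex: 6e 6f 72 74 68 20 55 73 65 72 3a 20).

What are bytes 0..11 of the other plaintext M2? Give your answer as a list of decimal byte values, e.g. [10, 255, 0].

First, c1 ⊕ c2 = (M1 ⊕ K) ⊕ (M2 ⊕ K) = M1 ⊕ M2, so the key drops out. Then M2 = (M1 ⊕ M2) ⊕ M1 over the first 12 bytes.
byte 0: (d6 xor f7) xor 6e = 21 xor 6e = 4f
byte 1: (7b xor 2a) xor 6f = 51 xor 6f = 3e
byte 2: (e9 xor c6) xor 72 = 2f xor 72 = 5d
byte 3: (d6 xor 48) xor 74 = 9e xor 74 = ea
byte 4: (51 xor 9d) xor 68 = cc xor 68 = a4
byte 5: (07 xor 6f) xor 20 = 68 xor 20 = 48
byte 6: (1f xor 5b) xor 55 = 44 xor 55 = 11
byte 7: (6b xor 2a) xor 73 = 41 xor 73 = 32
byte 8: (ad xor b1) xor 65 = 1c xor 65 = 79
byte 9: (d0 xor 1b) xor 72 = cb xor 72 = b9
byte 10: (65 xor 94) xor 3a = f1 xor 3a = cb
byte 11: (66 xor b7) xor 20 = d1 xor 20 = f1

[79, 62, 93, 234, 164, 72, 17, 50, 121, 185, 203, 241]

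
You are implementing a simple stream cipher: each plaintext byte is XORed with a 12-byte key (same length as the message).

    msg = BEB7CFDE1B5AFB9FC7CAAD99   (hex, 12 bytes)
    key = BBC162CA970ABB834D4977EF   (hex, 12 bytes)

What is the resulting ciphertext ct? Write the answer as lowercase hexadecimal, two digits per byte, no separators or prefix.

byte 0: 190 XOR 187 =   5
byte 1: 183 XOR 193 = 118
byte 2: 207 XOR  98 = 173
byte 3: 222 XOR 202 =  20
byte 4:  27 XOR 151 = 140
byte 5:  90 XOR  10 =  80
byte 6: 251 XOR 187 =  64
byte 7: 159 XOR 131 =  28
byte 8: 199 XOR  77 = 138
byte 9: 202 XOR  73 = 131
byte 10: 173 XOR 119 = 218
byte 11: 153 XOR 239 = 118

0576ad148c50401c8a83da76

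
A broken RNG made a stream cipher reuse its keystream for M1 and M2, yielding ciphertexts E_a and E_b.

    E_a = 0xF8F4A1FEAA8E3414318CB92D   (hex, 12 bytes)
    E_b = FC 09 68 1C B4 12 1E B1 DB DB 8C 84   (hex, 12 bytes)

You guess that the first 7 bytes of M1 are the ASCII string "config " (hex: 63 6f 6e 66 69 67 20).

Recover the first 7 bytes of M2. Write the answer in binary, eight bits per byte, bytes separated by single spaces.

First, E_a ⊕ E_b = (M1 ⊕ K) ⊕ (M2 ⊕ K) = M1 ⊕ M2, so the key drops out. Then M2 = (M1 ⊕ M2) ⊕ M1 over the first 7 bytes.
byte 0: (f8 ^ fc) ^ 63 = 04 ^ 63 = 67
byte 1: (f4 ^ 09) ^ 6f = fd ^ 6f = 92
byte 2: (a1 ^ 68) ^ 6e = c9 ^ 6e = a7
byte 3: (fe ^ 1c) ^ 66 = e2 ^ 66 = 84
byte 4: (aa ^ b4) ^ 69 = 1e ^ 69 = 77
byte 5: (8e ^ 12) ^ 67 = 9c ^ 67 = fb
byte 6: (34 ^ 1e) ^ 20 = 2a ^ 20 = 0a

01100111 10010010 10100111 10000100 01110111 11111011 00001010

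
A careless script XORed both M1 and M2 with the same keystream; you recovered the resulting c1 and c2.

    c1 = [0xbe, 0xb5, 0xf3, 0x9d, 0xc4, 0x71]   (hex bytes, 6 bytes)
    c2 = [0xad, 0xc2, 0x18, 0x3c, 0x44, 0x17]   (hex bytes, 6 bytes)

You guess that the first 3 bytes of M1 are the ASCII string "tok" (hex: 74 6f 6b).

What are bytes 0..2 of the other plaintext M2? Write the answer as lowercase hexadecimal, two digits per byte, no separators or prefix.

671880

First, c1 ⊕ c2 = (M1 ⊕ K) ⊕ (M2 ⊕ K) = M1 ⊕ M2, so the key drops out. Then M2 = (M1 ⊕ M2) ⊕ M1 over the first 3 bytes.
byte 0: (be ^ ad) ^ 74 = 13 ^ 74 = 67
byte 1: (b5 ^ c2) ^ 6f = 77 ^ 6f = 18
byte 2: (f3 ^ 18) ^ 6b = eb ^ 6b = 80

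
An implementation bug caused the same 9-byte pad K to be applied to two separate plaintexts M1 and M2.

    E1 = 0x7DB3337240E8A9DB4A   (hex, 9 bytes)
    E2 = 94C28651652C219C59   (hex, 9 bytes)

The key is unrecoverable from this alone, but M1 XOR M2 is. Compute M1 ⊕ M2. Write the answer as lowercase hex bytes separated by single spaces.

E1 ⊕ E2 = (M1 ⊕ K) ⊕ (M2 ⊕ K) = M1 ⊕ M2 — the shared key cancels under XOR.
01111101 xor 10010100 = 11101001
10110011 xor 11000010 = 01110001
00110011 xor 10000110 = 10110101
01110010 xor 01010001 = 00100011
01000000 xor 01100101 = 00100101
11101000 xor 00101100 = 11000100
10101001 xor 00100001 = 10001000
11011011 xor 10011100 = 01000111
01001010 xor 01011001 = 00010011

e9 71 b5 23 25 c4 88 47 13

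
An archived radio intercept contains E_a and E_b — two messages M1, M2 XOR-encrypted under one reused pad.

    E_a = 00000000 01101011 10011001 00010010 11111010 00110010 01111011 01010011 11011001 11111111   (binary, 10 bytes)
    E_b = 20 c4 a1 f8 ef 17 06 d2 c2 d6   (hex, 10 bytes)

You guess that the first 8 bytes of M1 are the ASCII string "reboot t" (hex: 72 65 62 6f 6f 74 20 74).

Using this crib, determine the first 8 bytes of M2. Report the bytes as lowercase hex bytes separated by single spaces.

First, E_a ⊕ E_b = (M1 ⊕ K) ⊕ (M2 ⊕ K) = M1 ⊕ M2, so the key drops out. Then M2 = (M1 ⊕ M2) ⊕ M1 over the first 8 bytes.
byte 0: (00 ⊕ 20) ⊕ 72 = 20 ⊕ 72 = 52
byte 1: (6b ⊕ c4) ⊕ 65 = af ⊕ 65 = ca
byte 2: (99 ⊕ a1) ⊕ 62 = 38 ⊕ 62 = 5a
byte 3: (12 ⊕ f8) ⊕ 6f = ea ⊕ 6f = 85
byte 4: (fa ⊕ ef) ⊕ 6f = 15 ⊕ 6f = 7a
byte 5: (32 ⊕ 17) ⊕ 74 = 25 ⊕ 74 = 51
byte 6: (7b ⊕ 06) ⊕ 20 = 7d ⊕ 20 = 5d
byte 7: (53 ⊕ d2) ⊕ 74 = 81 ⊕ 74 = f5

52 ca 5a 85 7a 51 5d f5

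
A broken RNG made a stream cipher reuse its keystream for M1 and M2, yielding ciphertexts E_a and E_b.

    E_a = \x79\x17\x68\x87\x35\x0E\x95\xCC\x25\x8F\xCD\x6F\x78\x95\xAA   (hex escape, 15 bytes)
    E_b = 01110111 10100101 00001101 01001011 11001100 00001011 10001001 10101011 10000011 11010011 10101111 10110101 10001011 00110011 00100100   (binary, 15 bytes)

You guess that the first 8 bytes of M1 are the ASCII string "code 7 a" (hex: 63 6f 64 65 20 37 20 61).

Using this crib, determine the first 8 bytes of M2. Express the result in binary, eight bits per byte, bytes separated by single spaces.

First, E_a ⊕ E_b = (M1 ⊕ K) ⊕ (M2 ⊕ K) = M1 ⊕ M2, so the key drops out. Then M2 = (M1 ⊕ M2) ⊕ M1 over the first 8 bytes.
byte 0: (79 XOR 77) XOR 63 = 0e XOR 63 = 6d
byte 1: (17 XOR a5) XOR 6f = b2 XOR 6f = dd
byte 2: (68 XOR 0d) XOR 64 = 65 XOR 64 = 01
byte 3: (87 XOR 4b) XOR 65 = cc XOR 65 = a9
byte 4: (35 XOR cc) XOR 20 = f9 XOR 20 = d9
byte 5: (0e XOR 0b) XOR 37 = 05 XOR 37 = 32
byte 6: (95 XOR 89) XOR 20 = 1c XOR 20 = 3c
byte 7: (cc XOR ab) XOR 61 = 67 XOR 61 = 06

01101101 11011101 00000001 10101001 11011001 00110010 00111100 00000110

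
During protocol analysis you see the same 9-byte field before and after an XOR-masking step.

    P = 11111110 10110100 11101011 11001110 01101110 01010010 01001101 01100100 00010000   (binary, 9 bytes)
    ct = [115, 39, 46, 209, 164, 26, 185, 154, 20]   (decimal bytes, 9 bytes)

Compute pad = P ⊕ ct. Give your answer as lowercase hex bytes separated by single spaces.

8d 93 c5 1f ca 48 f4 fe 04

Since ct = P ⊕ pad, XORing both sides with P gives pad = P ⊕ ct.
fe xor 73 = 8d
b4 xor 27 = 93
eb xor 2e = c5
ce xor d1 = 1f
6e xor a4 = ca
52 xor 1a = 48
4d xor b9 = f4
64 xor 9a = fe
10 xor 14 = 04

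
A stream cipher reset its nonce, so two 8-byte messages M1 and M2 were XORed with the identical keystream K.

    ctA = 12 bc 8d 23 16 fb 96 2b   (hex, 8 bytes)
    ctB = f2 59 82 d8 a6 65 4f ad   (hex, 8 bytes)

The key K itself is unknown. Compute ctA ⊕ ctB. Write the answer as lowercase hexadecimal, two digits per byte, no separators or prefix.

ctA ⊕ ctB = (M1 ⊕ K) ⊕ (M2 ⊕ K) = M1 ⊕ M2 — the shared key cancels under XOR.
12 ⊕ f2 = e0
bc ⊕ 59 = e5
8d ⊕ 82 = 0f
23 ⊕ d8 = fb
16 ⊕ a6 = b0
fb ⊕ 65 = 9e
96 ⊕ 4f = d9
2b ⊕ ad = 86

e0e50ffbb09ed986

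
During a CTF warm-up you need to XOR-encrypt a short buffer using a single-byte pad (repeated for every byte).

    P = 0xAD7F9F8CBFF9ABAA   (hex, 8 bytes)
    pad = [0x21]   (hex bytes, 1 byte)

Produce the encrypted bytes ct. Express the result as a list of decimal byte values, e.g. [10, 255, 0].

The 1-byte key repeats, so the effective keystream is 21 21 21 21 21 21 21 21.
byte 0: 10101101 xor 00100001 = 10001100
byte 1: 01111111 xor 00100001 = 01011110
byte 2: 10011111 xor 00100001 = 10111110
byte 3: 10001100 xor 00100001 = 10101101
byte 4: 10111111 xor 00100001 = 10011110
byte 5: 11111001 xor 00100001 = 11011000
byte 6: 10101011 xor 00100001 = 10001010
byte 7: 10101010 xor 00100001 = 10001011

[140, 94, 190, 173, 158, 216, 138, 139]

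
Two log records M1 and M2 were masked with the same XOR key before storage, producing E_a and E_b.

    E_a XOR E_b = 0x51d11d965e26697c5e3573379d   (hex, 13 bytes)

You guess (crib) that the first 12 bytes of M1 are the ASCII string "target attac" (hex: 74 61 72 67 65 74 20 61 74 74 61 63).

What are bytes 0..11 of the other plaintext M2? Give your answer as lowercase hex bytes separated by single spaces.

25 b0 6f f1 3b 52 49 1d 2a 41 12 54

Since E_a ⊕ E_b = M1 ⊕ M2, XORing with the guessed M1 bytes yields the corresponding M2 bytes: M2 = (E_a ⊕ E_b) ⊕ M1.
byte 0: 51 ⊕ 74 = 25
byte 1: d1 ⊕ 61 = b0
byte 2: 1d ⊕ 72 = 6f
byte 3: 96 ⊕ 67 = f1
byte 4: 5e ⊕ 65 = 3b
byte 5: 26 ⊕ 74 = 52
byte 6: 69 ⊕ 20 = 49
byte 7: 7c ⊕ 61 = 1d
byte 8: 5e ⊕ 74 = 2a
byte 9: 35 ⊕ 74 = 41
byte 10: 73 ⊕ 61 = 12
byte 11: 37 ⊕ 63 = 54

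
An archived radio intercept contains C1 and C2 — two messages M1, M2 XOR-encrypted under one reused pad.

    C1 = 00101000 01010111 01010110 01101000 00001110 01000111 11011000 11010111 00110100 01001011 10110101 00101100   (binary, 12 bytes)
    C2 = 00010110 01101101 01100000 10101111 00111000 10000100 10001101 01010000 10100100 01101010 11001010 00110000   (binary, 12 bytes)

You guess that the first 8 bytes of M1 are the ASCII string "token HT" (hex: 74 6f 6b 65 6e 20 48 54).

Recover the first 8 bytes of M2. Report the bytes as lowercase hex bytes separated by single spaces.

4a 55 5d a2 58 e3 1d d3

First, C1 ⊕ C2 = (M1 ⊕ K) ⊕ (M2 ⊕ K) = M1 ⊕ M2, so the key drops out. Then M2 = (M1 ⊕ M2) ⊕ M1 over the first 8 bytes.
byte 0: (28 ^ 16) ^ 74 = 3e ^ 74 = 4a
byte 1: (57 ^ 6d) ^ 6f = 3a ^ 6f = 55
byte 2: (56 ^ 60) ^ 6b = 36 ^ 6b = 5d
byte 3: (68 ^ af) ^ 65 = c7 ^ 65 = a2
byte 4: (0e ^ 38) ^ 6e = 36 ^ 6e = 58
byte 5: (47 ^ 84) ^ 20 = c3 ^ 20 = e3
byte 6: (d8 ^ 8d) ^ 48 = 55 ^ 48 = 1d
byte 7: (d7 ^ 50) ^ 54 = 87 ^ 54 = d3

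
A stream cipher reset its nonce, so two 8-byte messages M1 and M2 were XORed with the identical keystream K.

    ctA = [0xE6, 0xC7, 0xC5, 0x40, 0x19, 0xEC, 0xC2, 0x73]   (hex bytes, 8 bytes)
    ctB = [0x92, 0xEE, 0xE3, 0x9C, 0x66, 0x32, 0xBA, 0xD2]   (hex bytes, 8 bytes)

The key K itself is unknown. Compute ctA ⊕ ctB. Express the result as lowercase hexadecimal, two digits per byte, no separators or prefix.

742926dc7fde78a1

ctA ⊕ ctB = (M1 ⊕ K) ⊕ (M2 ⊕ K) = M1 ⊕ M2 — the shared key cancels under XOR.
byte 0: e6 xor 92 = 74
byte 1: c7 xor ee = 29
byte 2: c5 xor e3 = 26
byte 3: 40 xor 9c = dc
byte 4: 19 xor 66 = 7f
byte 5: ec xor 32 = de
byte 6: c2 xor ba = 78
byte 7: 73 xor d2 = a1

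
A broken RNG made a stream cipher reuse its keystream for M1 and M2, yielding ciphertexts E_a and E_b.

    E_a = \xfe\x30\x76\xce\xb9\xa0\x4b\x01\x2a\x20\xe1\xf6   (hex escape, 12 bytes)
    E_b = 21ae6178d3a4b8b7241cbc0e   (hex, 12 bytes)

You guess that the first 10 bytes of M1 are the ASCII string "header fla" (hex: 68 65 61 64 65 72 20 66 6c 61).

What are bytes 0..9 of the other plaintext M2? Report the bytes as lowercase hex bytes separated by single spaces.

First, E_a ⊕ E_b = (M1 ⊕ K) ⊕ (M2 ⊕ K) = M1 ⊕ M2, so the key drops out. Then M2 = (M1 ⊕ M2) ⊕ M1 over the first 10 bytes.
byte 0: (fe ^ 21) ^ 68 = df ^ 68 = b7
byte 1: (30 ^ ae) ^ 65 = 9e ^ 65 = fb
byte 2: (76 ^ 61) ^ 61 = 17 ^ 61 = 76
byte 3: (ce ^ 78) ^ 64 = b6 ^ 64 = d2
byte 4: (b9 ^ d3) ^ 65 = 6a ^ 65 = 0f
byte 5: (a0 ^ a4) ^ 72 = 04 ^ 72 = 76
byte 6: (4b ^ b8) ^ 20 = f3 ^ 20 = d3
byte 7: (01 ^ b7) ^ 66 = b6 ^ 66 = d0
byte 8: (2a ^ 24) ^ 6c = 0e ^ 6c = 62
byte 9: (20 ^ 1c) ^ 61 = 3c ^ 61 = 5d

b7 fb 76 d2 0f 76 d3 d0 62 5d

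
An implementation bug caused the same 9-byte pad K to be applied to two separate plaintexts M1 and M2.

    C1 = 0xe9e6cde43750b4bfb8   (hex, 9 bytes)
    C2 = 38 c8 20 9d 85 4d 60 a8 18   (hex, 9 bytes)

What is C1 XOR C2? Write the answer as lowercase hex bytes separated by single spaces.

C1 ⊕ C2 = (M1 ⊕ K) ⊕ (M2 ⊕ K) = M1 ⊕ M2 — the shared key cancels under XOR.
byte 0: 233 XOR  56 = 209
byte 1: 230 XOR 200 =  46
byte 2: 205 XOR  32 = 237
byte 3: 228 XOR 157 = 121
byte 4:  55 XOR 133 = 178
byte 5:  80 XOR  77 =  29
byte 6: 180 XOR  96 = 212
byte 7: 191 XOR 168 =  23
byte 8: 184 XOR  24 = 160

d1 2e ed 79 b2 1d d4 17 a0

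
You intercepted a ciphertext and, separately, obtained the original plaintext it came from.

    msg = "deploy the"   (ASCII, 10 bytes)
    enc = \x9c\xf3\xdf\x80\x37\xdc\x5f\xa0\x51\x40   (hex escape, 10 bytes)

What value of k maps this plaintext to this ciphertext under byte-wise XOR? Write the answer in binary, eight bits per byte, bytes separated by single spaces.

Since enc = msg ⊕ k, XORing both sides with msg gives k = msg ⊕ enc.
01100100 ^ 10011100 = 11111000
01100101 ^ 11110011 = 10010110
01110000 ^ 11011111 = 10101111
01101100 ^ 10000000 = 11101100
01101111 ^ 00110111 = 01011000
01111001 ^ 11011100 = 10100101
00100000 ^ 01011111 = 01111111
01110100 ^ 10100000 = 11010100
01101000 ^ 01010001 = 00111001
01100101 ^ 01000000 = 00100101

11111000 10010110 10101111 11101100 01011000 10100101 01111111 11010100 00111001 00100101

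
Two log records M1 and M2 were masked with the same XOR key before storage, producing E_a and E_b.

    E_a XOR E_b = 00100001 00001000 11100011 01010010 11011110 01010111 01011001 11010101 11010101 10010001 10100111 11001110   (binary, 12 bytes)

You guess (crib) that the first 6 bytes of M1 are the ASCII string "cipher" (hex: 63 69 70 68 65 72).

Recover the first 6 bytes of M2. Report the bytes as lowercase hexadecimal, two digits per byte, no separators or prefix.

Since E_a ⊕ E_b = M1 ⊕ M2, XORing with the guessed M1 bytes yields the corresponding M2 bytes: M2 = (E_a ⊕ E_b) ⊕ M1.
byte 0: 21 ⊕ 63 = 42
byte 1: 08 ⊕ 69 = 61
byte 2: e3 ⊕ 70 = 93
byte 3: 52 ⊕ 68 = 3a
byte 4: de ⊕ 65 = bb
byte 5: 57 ⊕ 72 = 25

4261933abb25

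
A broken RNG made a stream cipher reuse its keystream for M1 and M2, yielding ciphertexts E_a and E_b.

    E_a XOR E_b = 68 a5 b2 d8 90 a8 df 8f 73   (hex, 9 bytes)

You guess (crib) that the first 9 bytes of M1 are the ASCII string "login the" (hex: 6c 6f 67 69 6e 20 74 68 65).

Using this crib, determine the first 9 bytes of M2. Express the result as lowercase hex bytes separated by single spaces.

Since E_a ⊕ E_b = M1 ⊕ M2, XORing with the guessed M1 bytes yields the corresponding M2 bytes: M2 = (E_a ⊕ E_b) ⊕ M1.
68 ⊕ 6c = 04
a5 ⊕ 6f = ca
b2 ⊕ 67 = d5
d8 ⊕ 69 = b1
90 ⊕ 6e = fe
a8 ⊕ 20 = 88
df ⊕ 74 = ab
8f ⊕ 68 = e7
73 ⊕ 65 = 16

04 ca d5 b1 fe 88 ab e7 16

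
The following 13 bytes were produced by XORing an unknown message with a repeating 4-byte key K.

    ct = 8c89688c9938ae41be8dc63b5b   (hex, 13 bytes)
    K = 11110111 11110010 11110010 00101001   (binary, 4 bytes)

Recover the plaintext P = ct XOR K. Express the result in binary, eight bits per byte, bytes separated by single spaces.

The 4-byte key repeats, so the effective keystream is f7 f2 f2 29 f7 f2 f2 29 f7 f2 f2 29 f7.
byte 0: 8c XOR f7 = 7b
byte 1: 89 XOR f2 = 7b
byte 2: 68 XOR f2 = 9a
byte 3: 8c XOR 29 = a5
byte 4: 99 XOR f7 = 6e
byte 5: 38 XOR f2 = ca
byte 6: ae XOR f2 = 5c
byte 7: 41 XOR 29 = 68
byte 8: be XOR f7 = 49
byte 9: 8d XOR f2 = 7f
byte 10: c6 XOR f2 = 34
byte 11: 3b XOR 29 = 12
byte 12: 5b XOR f7 = ac

01111011 01111011 10011010 10100101 01101110 11001010 01011100 01101000 01001001 01111111 00110100 00010010 10101100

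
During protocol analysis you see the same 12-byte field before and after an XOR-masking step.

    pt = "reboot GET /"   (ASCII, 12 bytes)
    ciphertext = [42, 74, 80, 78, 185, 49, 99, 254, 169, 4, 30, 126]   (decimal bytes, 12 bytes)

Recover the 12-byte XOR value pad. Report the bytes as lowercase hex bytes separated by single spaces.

Since ciphertext = pt ⊕ pad, XORing both sides with pt gives pad = pt ⊕ ciphertext.
byte 0: 72 ⊕ 2a = 58
byte 1: 65 ⊕ 4a = 2f
byte 2: 62 ⊕ 50 = 32
byte 3: 6f ⊕ 4e = 21
byte 4: 6f ⊕ b9 = d6
byte 5: 74 ⊕ 31 = 45
byte 6: 20 ⊕ 63 = 43
byte 7: 47 ⊕ fe = b9
byte 8: 45 ⊕ a9 = ec
byte 9: 54 ⊕ 04 = 50
byte 10: 20 ⊕ 1e = 3e
byte 11: 2f ⊕ 7e = 51

58 2f 32 21 d6 45 43 b9 ec 50 3e 51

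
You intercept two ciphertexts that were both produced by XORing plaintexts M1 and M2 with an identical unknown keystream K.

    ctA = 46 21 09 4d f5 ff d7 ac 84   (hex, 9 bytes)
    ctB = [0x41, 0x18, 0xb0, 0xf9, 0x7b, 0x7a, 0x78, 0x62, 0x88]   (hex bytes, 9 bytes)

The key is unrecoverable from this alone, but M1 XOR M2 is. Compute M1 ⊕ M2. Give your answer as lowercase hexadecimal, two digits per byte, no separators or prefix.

0739b9b48e85afce0c

ctA ⊕ ctB = (M1 ⊕ K) ⊕ (M2 ⊕ K) = M1 ⊕ M2 — the shared key cancels under XOR.
01000110 XOR 01000001 = 00000111
00100001 XOR 00011000 = 00111001
00001001 XOR 10110000 = 10111001
01001101 XOR 11111001 = 10110100
11110101 XOR 01111011 = 10001110
11111111 XOR 01111010 = 10000101
11010111 XOR 01111000 = 10101111
10101100 XOR 01100010 = 11001110
10000100 XOR 10001000 = 00001100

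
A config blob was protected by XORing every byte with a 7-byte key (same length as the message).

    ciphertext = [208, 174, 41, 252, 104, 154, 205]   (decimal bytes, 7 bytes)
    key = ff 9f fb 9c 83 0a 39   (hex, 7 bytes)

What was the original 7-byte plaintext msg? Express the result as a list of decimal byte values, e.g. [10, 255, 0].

[47, 49, 210, 96, 235, 144, 244]

XOR is its own inverse, so applying the key byte-wise gives the result directly.
byte 0: d0 xor ff = 2f
byte 1: ae xor 9f = 31
byte 2: 29 xor fb = d2
byte 3: fc xor 9c = 60
byte 4: 68 xor 83 = eb
byte 5: 9a xor 0a = 90
byte 6: cd xor 39 = f4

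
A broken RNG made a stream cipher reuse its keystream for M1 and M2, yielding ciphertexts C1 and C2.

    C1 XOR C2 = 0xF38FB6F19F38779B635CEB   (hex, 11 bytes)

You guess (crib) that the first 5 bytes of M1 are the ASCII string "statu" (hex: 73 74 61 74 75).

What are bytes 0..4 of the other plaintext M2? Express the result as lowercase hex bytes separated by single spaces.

Since C1 ⊕ C2 = M1 ⊕ M2, XORing with the guessed M1 bytes yields the corresponding M2 bytes: M2 = (C1 ⊕ C2) ⊕ M1.
byte 0: 11110011 xor 01110011 = 10000000
byte 1: 10001111 xor 01110100 = 11111011
byte 2: 10110110 xor 01100001 = 11010111
byte 3: 11110001 xor 01110100 = 10000101
byte 4: 10011111 xor 01110101 = 11101010

80 fb d7 85 ea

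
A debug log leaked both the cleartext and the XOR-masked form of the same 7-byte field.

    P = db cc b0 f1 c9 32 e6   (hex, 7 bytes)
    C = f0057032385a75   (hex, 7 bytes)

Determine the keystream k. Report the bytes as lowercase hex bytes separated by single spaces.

2b c9 c0 c3 f1 68 93

Since C = P ⊕ k, XORing both sides with P gives k = P ⊕ C.
db ⊕ f0 = 2b
cc ⊕ 05 = c9
b0 ⊕ 70 = c0
f1 ⊕ 32 = c3
c9 ⊕ 38 = f1
32 ⊕ 5a = 68
e6 ⊕ 75 = 93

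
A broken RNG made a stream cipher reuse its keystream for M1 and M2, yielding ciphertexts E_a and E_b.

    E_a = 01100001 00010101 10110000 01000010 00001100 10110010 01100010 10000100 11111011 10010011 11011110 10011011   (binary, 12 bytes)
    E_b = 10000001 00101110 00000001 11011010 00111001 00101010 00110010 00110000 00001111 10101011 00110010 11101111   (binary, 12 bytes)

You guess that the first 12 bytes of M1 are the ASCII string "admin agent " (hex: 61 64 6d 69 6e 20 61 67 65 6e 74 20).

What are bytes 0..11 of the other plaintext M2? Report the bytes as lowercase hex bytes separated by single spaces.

81 5f dc f1 5b b8 31 d3 91 56 98 54

First, E_a ⊕ E_b = (M1 ⊕ K) ⊕ (M2 ⊕ K) = M1 ⊕ M2, so the key drops out. Then M2 = (M1 ⊕ M2) ⊕ M1 over the first 12 bytes.
byte 0: (61 XOR 81) XOR 61 = e0 XOR 61 = 81
byte 1: (15 XOR 2e) XOR 64 = 3b XOR 64 = 5f
byte 2: (b0 XOR 01) XOR 6d = b1 XOR 6d = dc
byte 3: (42 XOR da) XOR 69 = 98 XOR 69 = f1
byte 4: (0c XOR 39) XOR 6e = 35 XOR 6e = 5b
byte 5: (b2 XOR 2a) XOR 20 = 98 XOR 20 = b8
byte 6: (62 XOR 32) XOR 61 = 50 XOR 61 = 31
byte 7: (84 XOR 30) XOR 67 = b4 XOR 67 = d3
byte 8: (fb XOR 0f) XOR 65 = f4 XOR 65 = 91
byte 9: (93 XOR ab) XOR 6e = 38 XOR 6e = 56
byte 10: (de XOR 32) XOR 74 = ec XOR 74 = 98
byte 11: (9b XOR ef) XOR 20 = 74 XOR 20 = 54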